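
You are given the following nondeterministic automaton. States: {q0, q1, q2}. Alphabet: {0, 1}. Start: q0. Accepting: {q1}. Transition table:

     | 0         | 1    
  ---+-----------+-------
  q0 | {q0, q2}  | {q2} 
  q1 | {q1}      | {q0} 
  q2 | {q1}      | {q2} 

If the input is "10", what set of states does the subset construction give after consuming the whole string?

{q1}

Start in {q0}.
Read '1': q0→{q2}; now {q2}.
Read '0': q2→{q1}; now {q1}.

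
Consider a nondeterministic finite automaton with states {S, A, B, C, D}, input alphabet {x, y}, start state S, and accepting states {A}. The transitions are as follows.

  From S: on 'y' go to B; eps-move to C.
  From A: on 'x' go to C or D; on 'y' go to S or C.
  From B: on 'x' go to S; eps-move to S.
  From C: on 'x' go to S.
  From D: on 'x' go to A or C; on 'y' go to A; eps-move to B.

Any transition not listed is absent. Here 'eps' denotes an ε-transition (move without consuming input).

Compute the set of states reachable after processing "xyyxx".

Start: ε-closure({S}) = {S, C}.
Read 'x': {S, C} → {S, C}.
Read 'y': {S, C} → {S, B, C}.
Read 'y': {S, B, C} → {S, B, C}.
Read 'x': {S, B, C} → {S, C}.
Read 'x': {S, C} → {S, C}.

{S, C}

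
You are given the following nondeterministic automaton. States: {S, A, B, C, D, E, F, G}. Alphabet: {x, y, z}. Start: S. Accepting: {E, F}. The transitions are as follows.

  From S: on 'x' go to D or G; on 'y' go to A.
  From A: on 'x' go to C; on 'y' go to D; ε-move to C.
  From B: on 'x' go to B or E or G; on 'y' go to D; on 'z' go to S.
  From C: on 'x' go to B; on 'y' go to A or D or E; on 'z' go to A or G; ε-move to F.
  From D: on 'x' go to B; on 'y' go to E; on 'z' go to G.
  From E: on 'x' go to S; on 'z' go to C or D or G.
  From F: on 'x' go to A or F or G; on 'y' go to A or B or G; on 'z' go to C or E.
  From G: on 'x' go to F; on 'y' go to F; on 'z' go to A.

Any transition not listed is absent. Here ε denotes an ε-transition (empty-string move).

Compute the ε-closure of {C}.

{C, F}

Begin with {C}.
ε-move C → F; add F.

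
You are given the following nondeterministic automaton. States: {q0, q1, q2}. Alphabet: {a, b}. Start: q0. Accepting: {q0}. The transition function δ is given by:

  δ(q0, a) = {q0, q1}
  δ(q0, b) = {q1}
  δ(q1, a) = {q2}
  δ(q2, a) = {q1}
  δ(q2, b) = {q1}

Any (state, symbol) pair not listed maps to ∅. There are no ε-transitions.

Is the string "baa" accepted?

Start in {q0}.
Read 'b': q0→{q1}; now {q1}.
Read 'a': q1→{q2}; now {q2}.
Read 'a': q2→{q1}; now {q1}.
The final set {q1} contains no accepting state.

No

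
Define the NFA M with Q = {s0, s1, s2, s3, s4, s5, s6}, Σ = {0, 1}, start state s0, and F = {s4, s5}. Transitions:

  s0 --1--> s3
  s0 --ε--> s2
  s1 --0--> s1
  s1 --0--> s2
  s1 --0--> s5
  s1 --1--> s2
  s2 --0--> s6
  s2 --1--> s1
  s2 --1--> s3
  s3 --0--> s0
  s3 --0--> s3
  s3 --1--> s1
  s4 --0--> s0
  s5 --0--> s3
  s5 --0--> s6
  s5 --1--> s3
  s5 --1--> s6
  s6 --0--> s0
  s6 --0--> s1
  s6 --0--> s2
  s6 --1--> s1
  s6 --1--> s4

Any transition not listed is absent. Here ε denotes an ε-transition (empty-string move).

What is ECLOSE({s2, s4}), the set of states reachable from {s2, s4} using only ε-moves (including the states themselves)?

{s2, s4}

Begin with {s2, s4}.
No ε-moves leave this set, so the closure equals the set itself.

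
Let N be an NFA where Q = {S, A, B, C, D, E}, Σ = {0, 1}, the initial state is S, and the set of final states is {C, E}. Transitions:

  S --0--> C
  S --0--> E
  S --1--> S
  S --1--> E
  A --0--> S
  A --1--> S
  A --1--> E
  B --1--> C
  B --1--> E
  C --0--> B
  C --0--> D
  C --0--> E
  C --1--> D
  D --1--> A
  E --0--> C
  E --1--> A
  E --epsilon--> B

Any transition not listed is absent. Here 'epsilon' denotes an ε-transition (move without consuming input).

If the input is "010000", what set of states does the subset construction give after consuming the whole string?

{B, C, D, E}

Start in {S}.
Read '0': {S} → {B, C, E}.
Read '1': {B, C, E} → {A, B, C, D, E}.
Read '0': {A, B, C, D, E} → {S, B, C, D, E}.
Read '0': {S, B, C, D, E} → {B, C, D, E}.
Read '0': {B, C, D, E} → {B, C, D, E}.
Read '0': {B, C, D, E} → {B, C, D, E}.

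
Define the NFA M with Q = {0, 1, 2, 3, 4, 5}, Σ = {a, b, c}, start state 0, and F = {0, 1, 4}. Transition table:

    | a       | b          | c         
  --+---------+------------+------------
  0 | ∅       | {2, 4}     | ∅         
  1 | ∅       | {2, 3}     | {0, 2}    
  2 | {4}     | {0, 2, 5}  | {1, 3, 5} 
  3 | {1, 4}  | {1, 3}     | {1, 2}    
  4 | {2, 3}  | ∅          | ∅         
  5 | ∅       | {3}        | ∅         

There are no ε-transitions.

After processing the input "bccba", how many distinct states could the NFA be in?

4

Start in {0}.
Read 'b': {0} → {2, 4}.
Read 'c': {2, 4} → {1, 3, 5}.
Read 'c': {1, 3, 5} → {0, 1, 2}.
Read 'b': {0, 1, 2} → {0, 2, 3, 4, 5}.
Read 'a': {0, 2, 3, 4, 5} → {1, 2, 3, 4}.
That set has 4 states.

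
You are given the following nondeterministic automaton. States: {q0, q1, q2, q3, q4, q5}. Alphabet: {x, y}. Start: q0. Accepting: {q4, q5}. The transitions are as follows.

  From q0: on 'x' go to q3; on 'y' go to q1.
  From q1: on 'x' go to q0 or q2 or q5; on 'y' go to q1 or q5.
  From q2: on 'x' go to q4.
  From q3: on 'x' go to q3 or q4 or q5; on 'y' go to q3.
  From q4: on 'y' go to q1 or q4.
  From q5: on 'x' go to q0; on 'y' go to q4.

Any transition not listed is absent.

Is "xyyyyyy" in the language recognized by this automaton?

No

Start in {q0}.
Read 'x': {q0} → {q3}.
Read 'y': {q3} → {q3}.
Read 'y': {q3} → {q3}.
Read 'y': {q3} → {q3}.
Read 'y': {q3} → {q3}.
Read 'y': {q3} → {q3}.
Read 'y': {q3} → {q3}.
The final set {q3} contains no accepting state.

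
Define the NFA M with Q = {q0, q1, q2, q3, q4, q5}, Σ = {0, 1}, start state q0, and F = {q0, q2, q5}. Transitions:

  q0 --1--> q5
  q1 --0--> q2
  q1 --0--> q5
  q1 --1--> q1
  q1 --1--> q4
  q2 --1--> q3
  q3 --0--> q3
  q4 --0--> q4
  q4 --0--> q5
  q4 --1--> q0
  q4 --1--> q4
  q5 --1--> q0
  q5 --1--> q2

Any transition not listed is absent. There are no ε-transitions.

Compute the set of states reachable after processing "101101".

Start in {q0}.
Read '1': {q0} → {q5}.
Read '0': {q5} → ∅.
The set is empty and remains empty for the remaining 4 symbols.

∅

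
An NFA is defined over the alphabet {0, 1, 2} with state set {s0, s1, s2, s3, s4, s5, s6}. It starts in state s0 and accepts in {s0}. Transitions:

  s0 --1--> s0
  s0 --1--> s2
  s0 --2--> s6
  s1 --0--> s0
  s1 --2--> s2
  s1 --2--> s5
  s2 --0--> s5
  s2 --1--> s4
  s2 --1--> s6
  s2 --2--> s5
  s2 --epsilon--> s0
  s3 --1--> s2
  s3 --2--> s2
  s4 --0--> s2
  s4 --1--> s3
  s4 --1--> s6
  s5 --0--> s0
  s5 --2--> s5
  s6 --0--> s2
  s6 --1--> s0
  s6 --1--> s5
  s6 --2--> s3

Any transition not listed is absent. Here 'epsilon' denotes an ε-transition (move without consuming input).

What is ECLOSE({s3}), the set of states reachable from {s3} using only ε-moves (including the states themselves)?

Begin with {s3}.
No ε-moves leave this set, so the closure equals the set itself.

{s3}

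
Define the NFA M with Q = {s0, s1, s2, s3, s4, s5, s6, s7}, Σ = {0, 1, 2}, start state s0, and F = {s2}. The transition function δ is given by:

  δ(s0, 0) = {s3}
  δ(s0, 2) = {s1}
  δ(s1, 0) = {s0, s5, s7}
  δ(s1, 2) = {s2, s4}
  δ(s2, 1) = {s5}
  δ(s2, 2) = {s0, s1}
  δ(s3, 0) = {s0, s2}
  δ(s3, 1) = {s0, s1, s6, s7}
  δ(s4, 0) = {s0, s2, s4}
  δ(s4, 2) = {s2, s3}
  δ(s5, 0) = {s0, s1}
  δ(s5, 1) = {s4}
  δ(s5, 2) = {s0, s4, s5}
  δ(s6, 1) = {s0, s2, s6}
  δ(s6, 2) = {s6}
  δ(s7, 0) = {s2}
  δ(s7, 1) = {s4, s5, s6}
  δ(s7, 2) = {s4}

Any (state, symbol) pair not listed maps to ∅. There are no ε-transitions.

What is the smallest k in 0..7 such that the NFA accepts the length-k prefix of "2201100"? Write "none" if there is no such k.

Start in {s0}.
Read '2': {s0} → {s1}.
Read '2': {s1} → {s2, s4}.
None of the earlier sets intersect F, but {s2, s4} does.

2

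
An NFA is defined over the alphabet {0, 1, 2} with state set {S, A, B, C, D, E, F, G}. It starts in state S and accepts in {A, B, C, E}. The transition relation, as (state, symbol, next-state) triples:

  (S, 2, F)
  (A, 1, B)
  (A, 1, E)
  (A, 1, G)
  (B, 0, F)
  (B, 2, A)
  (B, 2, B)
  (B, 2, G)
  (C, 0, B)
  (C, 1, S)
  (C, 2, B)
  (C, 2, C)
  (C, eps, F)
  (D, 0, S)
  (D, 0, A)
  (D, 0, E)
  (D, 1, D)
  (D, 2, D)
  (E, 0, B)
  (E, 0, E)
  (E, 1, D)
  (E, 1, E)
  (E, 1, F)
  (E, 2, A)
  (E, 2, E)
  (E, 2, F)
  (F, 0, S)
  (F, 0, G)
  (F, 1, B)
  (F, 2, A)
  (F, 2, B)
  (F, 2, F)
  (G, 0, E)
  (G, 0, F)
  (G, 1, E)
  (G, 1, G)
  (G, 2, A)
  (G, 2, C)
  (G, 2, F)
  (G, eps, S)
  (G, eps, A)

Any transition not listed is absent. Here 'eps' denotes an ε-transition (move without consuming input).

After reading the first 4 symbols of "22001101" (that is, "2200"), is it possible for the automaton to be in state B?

No

Start in {S}.
Read '2': S→{F}; now {F}.
Read '2': F→{A, B, F}; now {A, B, F}.
Read '0': A→∅, B→{F}, F→{S, G}; union {S, F, G}; ε-closure = {S, A, F, G}.
Read '0': S→∅, A→∅, F→{S, G}, G→{E, F}; union {S, E, F, G}; ε-closure = {S, A, E, F, G}.
State B is not in {S, A, E, F, G}.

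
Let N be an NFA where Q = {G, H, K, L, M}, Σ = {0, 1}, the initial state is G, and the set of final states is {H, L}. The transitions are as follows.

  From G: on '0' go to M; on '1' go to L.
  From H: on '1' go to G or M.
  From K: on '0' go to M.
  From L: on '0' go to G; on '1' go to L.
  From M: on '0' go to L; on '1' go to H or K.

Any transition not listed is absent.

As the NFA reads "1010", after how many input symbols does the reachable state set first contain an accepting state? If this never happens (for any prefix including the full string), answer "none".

1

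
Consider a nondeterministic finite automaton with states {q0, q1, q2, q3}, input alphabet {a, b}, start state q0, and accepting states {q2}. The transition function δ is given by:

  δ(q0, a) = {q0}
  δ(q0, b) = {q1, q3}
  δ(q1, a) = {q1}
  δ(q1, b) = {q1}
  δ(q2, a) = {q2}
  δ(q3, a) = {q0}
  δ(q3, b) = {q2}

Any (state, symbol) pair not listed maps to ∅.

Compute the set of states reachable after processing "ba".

{q0, q1}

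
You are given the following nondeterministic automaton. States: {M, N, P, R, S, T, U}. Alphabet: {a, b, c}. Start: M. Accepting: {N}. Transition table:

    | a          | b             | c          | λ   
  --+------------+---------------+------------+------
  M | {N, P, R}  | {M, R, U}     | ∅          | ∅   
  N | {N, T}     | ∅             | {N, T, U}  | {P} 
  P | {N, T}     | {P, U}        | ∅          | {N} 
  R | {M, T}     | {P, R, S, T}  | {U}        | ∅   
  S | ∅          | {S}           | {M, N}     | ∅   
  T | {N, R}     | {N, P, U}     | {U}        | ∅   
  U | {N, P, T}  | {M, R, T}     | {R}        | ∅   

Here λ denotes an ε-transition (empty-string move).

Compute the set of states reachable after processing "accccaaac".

Start in {M}.
Read 'a': {M} → {N, P, R}.
Read 'c': {N, P, R} → {N, P, T, U}.
Read 'c': {N, P, T, U} → {N, P, R, T, U}.
Read 'c': {N, P, R, T, U} → {N, P, R, T, U}.
Read 'c': {N, P, R, T, U} → {N, P, R, T, U}.
Read 'a': {N, P, R, T, U} → {M, N, P, R, T}.
Read 'a': {M, N, P, R, T} → {M, N, P, R, T}.
Read 'a': {M, N, P, R, T} → {M, N, P, R, T}.
Read 'c': {M, N, P, R, T} → {N, P, T, U}.

{N, P, T, U}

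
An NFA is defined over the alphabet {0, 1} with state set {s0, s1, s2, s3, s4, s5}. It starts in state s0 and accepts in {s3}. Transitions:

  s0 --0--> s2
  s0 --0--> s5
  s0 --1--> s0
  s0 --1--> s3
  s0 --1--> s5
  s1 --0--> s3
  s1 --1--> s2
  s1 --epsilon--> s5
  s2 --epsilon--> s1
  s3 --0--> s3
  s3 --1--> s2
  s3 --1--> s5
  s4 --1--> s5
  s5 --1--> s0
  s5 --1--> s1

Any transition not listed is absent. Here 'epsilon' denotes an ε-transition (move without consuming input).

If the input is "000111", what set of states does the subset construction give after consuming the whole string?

{s0, s1, s2, s3, s5}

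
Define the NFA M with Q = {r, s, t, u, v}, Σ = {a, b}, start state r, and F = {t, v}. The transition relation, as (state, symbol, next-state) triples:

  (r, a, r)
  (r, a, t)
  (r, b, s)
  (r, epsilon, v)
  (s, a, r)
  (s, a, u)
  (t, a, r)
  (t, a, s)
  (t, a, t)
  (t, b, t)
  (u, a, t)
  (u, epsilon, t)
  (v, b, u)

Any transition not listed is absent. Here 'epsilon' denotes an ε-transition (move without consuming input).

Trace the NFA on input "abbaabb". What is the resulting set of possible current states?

Start: ε-closure({r}) = {r, v}.
Read 'a': r→{r, t}, v→∅; union {r, t}; ε-closure = {r, t, v}.
Read 'b': r→{s}, t→{t}, v→{u}; now {s, t, u}.
Read 'b': s→∅, t→{t}, u→∅; now {t}.
Read 'a': t→{r, s, t}; union {r, s, t}; ε-closure = {r, s, t, v}.
Read 'a': r→{r, t}, s→{r, u}, t→{r, s, t}, v→∅; union {r, s, t, u}; ε-closure = {r, s, t, u, v}.
Read 'b': r→{s}, s→∅, t→{t}, u→∅, v→{u}; now {s, t, u}.
Read 'b': s→∅, t→{t}, u→∅; now {t}.

{t}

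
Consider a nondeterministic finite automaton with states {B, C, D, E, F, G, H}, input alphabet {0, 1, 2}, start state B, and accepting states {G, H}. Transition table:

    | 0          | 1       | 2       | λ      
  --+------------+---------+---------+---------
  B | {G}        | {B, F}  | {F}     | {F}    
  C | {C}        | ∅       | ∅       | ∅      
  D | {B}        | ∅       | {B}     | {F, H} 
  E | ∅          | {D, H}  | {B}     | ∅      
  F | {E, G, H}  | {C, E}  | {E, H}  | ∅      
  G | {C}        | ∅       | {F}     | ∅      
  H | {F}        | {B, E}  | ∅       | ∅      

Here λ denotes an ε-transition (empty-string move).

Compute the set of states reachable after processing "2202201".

{B, C, D, E, F, H}

Start: ε-closure({B}) = {B, F}.
Read '2': {B, F} → {E, F, H}.
Read '2': {E, F, H} → {B, E, F, H}.
Read '0': {B, E, F, H} → {E, F, G, H}.
Read '2': {E, F, G, H} → {B, E, F, H}.
Read '2': {B, E, F, H} → {B, E, F, H}.
Read '0': {B, E, F, H} → {E, F, G, H}.
Read '1': {E, F, G, H} → {B, C, D, E, F, H}.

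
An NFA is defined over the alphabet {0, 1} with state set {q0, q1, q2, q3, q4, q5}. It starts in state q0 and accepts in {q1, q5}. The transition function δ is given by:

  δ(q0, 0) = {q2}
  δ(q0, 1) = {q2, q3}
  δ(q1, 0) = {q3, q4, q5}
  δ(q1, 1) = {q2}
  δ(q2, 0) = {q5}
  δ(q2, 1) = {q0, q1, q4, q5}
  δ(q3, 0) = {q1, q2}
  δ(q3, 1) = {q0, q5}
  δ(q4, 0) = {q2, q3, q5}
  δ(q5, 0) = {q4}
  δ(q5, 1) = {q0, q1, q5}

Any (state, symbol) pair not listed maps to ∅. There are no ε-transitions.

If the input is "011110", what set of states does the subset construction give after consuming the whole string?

{q1, q2, q3, q4, q5}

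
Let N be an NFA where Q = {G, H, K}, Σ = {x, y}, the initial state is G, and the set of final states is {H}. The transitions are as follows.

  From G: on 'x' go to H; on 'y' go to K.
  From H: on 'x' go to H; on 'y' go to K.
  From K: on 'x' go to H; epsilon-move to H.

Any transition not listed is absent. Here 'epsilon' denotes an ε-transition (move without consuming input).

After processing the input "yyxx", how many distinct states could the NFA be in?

Start in {G}.
Read 'y': G→{K}; union {K}; ε-closure = {H, K}.
Read 'y': H→{K}, K→∅; union {K}; ε-closure = {H, K}.
Read 'x': H→{H}, K→{H}; now {H}.
Read 'x': H→{H}; now {H}.
That set has 1 state.

1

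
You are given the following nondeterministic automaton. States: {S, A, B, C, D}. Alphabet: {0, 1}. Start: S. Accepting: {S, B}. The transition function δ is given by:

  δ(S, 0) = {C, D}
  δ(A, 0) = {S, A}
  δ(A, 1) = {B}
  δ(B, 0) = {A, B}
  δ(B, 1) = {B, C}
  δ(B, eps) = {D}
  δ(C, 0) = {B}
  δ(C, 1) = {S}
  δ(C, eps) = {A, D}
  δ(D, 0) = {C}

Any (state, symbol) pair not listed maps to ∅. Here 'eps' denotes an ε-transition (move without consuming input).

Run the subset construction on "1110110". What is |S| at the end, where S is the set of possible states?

0

Start in {S}.
Read '1': {S} → ∅.
The set is empty and remains empty for the remaining 6 symbols.
That set has 0 states.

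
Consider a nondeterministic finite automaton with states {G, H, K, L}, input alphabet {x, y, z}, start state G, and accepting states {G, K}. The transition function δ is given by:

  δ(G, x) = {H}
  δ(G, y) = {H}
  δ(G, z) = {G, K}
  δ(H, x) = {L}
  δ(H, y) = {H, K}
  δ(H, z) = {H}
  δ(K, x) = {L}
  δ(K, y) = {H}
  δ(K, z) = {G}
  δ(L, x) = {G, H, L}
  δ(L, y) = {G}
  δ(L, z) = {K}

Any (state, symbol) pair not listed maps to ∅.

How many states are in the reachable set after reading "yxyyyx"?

Start in {G}.
Read 'y': G→{H}; now {H}.
Read 'x': H→{L}; now {L}.
Read 'y': L→{G}; now {G}.
Read 'y': G→{H}; now {H}.
Read 'y': H→{H, K}; now {H, K}.
Read 'x': H→{L}, K→{L}; now {L}.
That set has 1 state.

1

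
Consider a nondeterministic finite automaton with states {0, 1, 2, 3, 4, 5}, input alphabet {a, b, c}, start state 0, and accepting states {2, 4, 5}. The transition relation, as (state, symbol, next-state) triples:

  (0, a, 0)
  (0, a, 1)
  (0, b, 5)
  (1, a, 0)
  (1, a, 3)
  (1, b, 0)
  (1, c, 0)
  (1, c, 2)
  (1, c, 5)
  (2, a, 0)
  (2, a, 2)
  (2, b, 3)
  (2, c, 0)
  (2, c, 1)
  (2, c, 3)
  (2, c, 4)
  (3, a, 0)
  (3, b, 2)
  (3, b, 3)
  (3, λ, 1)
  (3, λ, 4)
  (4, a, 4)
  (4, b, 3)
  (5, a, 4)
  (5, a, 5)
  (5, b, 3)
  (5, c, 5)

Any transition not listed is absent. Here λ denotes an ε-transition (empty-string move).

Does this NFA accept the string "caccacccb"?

No

Start in {0}.
Read 'c': 0→∅; now ∅.
The set is empty and remains empty for the remaining 8 symbols.
The final set ∅ contains no accepting state.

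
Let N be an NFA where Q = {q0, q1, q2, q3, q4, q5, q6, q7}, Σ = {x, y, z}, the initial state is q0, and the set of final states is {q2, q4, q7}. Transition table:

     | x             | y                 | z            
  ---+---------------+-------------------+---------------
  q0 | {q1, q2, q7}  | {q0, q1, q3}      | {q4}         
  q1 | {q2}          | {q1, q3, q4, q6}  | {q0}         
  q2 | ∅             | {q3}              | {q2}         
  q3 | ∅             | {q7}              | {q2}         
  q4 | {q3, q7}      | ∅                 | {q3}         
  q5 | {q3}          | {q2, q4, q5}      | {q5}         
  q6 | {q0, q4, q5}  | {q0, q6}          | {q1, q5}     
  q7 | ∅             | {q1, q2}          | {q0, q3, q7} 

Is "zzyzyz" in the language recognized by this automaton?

Start in {q0}.
Read 'z': {q0} → {q4}.
Read 'z': {q4} → {q3}.
Read 'y': {q3} → {q7}.
Read 'z': {q7} → {q0, q3, q7}.
Read 'y': {q0, q3, q7} → {q0, q1, q2, q3, q7}.
Read 'z': {q0, q1, q2, q3, q7} → {q0, q2, q3, q4, q7}.
The final set {q0, q2, q3, q4, q7} contains the accepting states q2, q4, q7.

Yes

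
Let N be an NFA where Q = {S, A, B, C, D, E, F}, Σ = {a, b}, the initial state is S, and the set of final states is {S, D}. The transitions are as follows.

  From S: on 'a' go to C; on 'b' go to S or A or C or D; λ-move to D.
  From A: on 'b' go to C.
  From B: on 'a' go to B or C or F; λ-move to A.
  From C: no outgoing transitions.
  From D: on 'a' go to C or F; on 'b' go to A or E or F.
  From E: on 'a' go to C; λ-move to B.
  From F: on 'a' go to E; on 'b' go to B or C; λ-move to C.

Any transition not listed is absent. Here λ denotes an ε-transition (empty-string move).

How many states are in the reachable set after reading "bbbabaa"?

5

Start: ε-closure({S}) = {S, D}.
Read 'b': S→{S, A, C, D}, D→{A, E, F}; union {S, A, C, D, E, F}; ε-closure = {S, A, B, C, D, E, F}.
Read 'b': S→{S, A, C, D}, A→{C}, B→∅, C→∅, D→{A, E, F}, E→∅, F→{B, C}; now {S, A, B, C, D, E, F}.
Read 'b': S→{S, A, C, D}, A→{C}, B→∅, C→∅, D→{A, E, F}, E→∅, F→{B, C}; now {S, A, B, C, D, E, F}.
Read 'a': S→{C}, A→∅, B→{B, C, F}, C→∅, D→{C, F}, E→{C}, F→{E}; union {B, C, E, F}; ε-closure = {A, B, C, E, F}.
Read 'b': A→{C}, B→∅, C→∅, E→∅, F→{B, C}; union {B, C}; ε-closure = {A, B, C}.
Read 'a': A→∅, B→{B, C, F}, C→∅; union {B, C, F}; ε-closure = {A, B, C, F}.
Read 'a': A→∅, B→{B, C, F}, C→∅, F→{E}; union {B, C, E, F}; ε-closure = {A, B, C, E, F}.
That set has 5 states.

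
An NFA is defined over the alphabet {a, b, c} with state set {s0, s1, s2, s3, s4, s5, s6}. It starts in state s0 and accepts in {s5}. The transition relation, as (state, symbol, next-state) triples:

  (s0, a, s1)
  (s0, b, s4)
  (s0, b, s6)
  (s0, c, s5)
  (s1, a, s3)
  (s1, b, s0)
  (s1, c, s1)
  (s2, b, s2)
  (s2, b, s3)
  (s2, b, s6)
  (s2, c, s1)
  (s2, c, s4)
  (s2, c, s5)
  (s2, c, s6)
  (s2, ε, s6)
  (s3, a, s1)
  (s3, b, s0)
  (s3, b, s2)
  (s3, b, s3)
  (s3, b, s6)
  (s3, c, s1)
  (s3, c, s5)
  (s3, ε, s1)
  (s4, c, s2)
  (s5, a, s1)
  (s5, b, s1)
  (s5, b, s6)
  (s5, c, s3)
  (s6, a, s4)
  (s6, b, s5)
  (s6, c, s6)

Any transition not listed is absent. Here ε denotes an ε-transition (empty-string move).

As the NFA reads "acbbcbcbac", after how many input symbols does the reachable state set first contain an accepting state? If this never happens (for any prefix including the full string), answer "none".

Start in {s0}.
Read 'a': s0→{s1}; now {s1}.
Read 'c': s1→{s1}; now {s1}.
Read 'b': s1→{s0}; now {s0}.
Read 'b': s0→{s4, s6}; now {s4, s6}.
Read 'c': s4→{s2}, s6→{s6}; now {s2, s6}.
Read 'b': s2→{s2, s3, s6}, s6→{s5}; union {s2, s3, s5, s6}; ε-closure = {s1, s2, s3, s5, s6}.
None of the earlier sets intersect F, but {s1, s2, s3, s5, s6} does.

6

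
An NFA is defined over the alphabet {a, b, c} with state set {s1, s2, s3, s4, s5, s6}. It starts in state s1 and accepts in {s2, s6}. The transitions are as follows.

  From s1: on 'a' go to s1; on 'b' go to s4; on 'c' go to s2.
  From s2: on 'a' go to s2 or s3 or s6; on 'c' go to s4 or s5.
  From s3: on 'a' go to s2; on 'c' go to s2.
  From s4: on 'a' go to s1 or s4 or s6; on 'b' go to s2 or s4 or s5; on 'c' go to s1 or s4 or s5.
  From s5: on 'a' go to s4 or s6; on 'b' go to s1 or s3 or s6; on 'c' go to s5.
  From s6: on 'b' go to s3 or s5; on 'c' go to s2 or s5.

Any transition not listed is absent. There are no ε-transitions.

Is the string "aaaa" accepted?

No

Start in {s1}.
Read 'a': {s1} → {s1}.
Read 'a': {s1} → {s1}.
Read 'a': {s1} → {s1}.
Read 'a': {s1} → {s1}.
The final set {s1} contains no accepting state.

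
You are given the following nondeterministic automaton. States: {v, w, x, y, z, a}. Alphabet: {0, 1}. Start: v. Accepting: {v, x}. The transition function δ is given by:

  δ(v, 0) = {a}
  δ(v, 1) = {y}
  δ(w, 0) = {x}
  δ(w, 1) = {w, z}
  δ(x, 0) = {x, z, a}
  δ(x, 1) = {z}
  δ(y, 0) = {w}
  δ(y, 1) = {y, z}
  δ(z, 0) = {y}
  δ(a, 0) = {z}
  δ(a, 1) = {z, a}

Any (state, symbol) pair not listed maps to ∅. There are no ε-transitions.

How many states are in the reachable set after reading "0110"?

2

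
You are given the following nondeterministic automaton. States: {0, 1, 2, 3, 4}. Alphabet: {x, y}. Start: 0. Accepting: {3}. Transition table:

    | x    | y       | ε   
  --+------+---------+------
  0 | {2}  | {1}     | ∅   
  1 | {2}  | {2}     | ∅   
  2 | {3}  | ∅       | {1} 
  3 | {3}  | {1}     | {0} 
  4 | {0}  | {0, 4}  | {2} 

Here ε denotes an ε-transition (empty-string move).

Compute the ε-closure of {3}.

Begin with {3}.
ε-move 3 → 0; add 0.

{0, 3}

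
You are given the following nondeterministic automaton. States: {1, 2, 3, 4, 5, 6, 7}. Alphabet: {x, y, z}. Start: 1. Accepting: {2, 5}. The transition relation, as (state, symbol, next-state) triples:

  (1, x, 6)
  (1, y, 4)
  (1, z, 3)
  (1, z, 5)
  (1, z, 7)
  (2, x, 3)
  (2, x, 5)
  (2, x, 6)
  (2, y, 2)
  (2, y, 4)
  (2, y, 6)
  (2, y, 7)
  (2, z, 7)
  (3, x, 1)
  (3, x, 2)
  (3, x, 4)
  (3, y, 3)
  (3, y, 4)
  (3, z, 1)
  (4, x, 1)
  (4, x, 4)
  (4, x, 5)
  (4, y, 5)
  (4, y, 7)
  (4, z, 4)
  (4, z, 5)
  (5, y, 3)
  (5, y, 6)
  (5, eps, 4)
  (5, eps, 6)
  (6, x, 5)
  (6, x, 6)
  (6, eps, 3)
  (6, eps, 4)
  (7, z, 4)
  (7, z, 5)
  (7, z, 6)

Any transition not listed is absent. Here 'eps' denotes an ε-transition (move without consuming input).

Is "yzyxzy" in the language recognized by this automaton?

Start in {1}.
Read 'y': 1→{4}; now {4}.
Read 'z': 4→{4, 5}; union {4, 5}; ε-closure = {3, 4, 5, 6}.
Read 'y': 3→{3, 4}, 4→{5, 7}, 5→{3, 6}, 6→∅; now {3, 4, 5, 6, 7}.
Read 'x': 3→{1, 2, 4}, 4→{1, 4, 5}, 5→∅, 6→{5, 6}, 7→∅; union {1, 2, 4, 5, 6}; ε-closure = {1, 2, 3, 4, 5, 6}.
Read 'z': 1→{3, 5, 7}, 2→{7}, 3→{1}, 4→{4, 5}, 5→∅, 6→∅; union {1, 3, 4, 5, 7}; ε-closure = {1, 3, 4, 5, 6, 7}.
Read 'y': 1→{4}, 3→{3, 4}, 4→{5, 7}, 5→{3, 6}, 6→∅, 7→∅; now {3, 4, 5, 6, 7}.
The final set {3, 4, 5, 6, 7} contains the accepting state 5.

Yes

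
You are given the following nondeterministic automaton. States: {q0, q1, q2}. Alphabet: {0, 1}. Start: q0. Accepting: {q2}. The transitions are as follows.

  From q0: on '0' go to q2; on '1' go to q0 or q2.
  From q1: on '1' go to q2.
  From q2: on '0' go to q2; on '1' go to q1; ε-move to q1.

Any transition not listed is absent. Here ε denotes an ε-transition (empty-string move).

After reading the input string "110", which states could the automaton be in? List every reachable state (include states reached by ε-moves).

Start in {q0}.
Read '1': q0→{q0, q2}; union {q0, q2}; ε-closure = {q0, q1, q2}.
Read '1': q0→{q0, q2}, q1→{q2}, q2→{q1}; now {q0, q1, q2}.
Read '0': q0→{q2}, q1→∅, q2→{q2}; union {q2}; ε-closure = {q1, q2}.

{q1, q2}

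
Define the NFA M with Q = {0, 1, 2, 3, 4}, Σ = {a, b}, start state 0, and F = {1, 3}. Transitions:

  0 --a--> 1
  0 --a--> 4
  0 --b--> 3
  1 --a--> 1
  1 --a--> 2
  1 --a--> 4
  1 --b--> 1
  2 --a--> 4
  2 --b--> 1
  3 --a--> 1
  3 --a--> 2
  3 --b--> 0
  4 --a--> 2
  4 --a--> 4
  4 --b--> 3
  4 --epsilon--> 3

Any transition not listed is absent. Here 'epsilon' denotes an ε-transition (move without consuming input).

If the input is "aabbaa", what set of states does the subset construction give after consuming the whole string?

{1, 2, 3, 4}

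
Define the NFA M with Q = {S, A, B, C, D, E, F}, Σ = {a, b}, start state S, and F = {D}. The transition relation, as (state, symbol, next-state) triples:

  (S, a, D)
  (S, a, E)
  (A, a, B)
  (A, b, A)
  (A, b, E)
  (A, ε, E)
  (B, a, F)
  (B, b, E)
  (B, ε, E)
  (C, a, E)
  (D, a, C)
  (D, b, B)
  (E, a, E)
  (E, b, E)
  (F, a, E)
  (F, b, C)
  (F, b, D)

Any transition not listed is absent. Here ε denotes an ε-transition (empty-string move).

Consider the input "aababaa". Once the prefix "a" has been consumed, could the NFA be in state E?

Start in {S}.
Read 'a': S→{D, E}; now {D, E}.
State E is in {D, E}.

Yes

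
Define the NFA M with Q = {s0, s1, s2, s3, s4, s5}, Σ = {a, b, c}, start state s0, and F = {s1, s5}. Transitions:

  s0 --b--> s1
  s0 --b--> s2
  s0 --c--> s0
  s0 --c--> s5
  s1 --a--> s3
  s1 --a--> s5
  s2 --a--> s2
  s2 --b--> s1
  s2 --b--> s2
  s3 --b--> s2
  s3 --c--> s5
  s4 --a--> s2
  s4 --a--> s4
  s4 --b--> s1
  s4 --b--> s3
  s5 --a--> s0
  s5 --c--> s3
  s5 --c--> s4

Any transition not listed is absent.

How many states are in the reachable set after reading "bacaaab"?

3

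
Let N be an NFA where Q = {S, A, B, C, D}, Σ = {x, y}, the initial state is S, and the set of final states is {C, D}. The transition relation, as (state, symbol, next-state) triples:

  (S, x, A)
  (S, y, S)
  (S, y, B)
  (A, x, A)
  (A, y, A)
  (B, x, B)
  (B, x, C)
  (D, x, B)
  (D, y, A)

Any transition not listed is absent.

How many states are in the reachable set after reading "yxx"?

Start in {S}.
Read 'y': S→{S, B}; now {S, B}.
Read 'x': S→{A}, B→{B, C}; now {A, B, C}.
Read 'x': A→{A}, B→{B, C}, C→∅; now {A, B, C}.
That set has 3 states.

3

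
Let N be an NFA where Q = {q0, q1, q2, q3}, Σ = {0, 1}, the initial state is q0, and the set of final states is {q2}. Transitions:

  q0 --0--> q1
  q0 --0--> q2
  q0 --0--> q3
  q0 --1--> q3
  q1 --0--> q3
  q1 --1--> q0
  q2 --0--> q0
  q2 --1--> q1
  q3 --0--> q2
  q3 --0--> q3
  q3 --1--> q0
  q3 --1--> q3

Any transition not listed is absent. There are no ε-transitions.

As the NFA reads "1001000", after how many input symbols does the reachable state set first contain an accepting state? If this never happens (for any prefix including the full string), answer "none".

Start in {q0}.
Read '1': q0→{q3}; now {q3}.
Read '0': q3→{q2, q3}; now {q2, q3}.
None of the earlier sets intersect F, but {q2, q3} does.

2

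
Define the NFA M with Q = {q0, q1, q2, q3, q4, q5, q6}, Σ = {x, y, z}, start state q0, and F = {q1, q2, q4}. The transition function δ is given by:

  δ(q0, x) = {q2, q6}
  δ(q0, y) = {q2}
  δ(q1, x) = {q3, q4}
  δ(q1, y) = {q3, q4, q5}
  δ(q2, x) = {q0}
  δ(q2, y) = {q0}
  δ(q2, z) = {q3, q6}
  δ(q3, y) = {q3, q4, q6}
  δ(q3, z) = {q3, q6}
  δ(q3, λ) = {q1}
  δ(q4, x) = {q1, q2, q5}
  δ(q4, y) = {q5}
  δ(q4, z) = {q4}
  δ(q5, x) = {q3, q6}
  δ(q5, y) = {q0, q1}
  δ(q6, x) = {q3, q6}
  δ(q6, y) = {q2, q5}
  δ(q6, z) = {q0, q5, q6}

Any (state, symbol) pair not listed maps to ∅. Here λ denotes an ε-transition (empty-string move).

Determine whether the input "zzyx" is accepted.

Start in {q0}.
Read 'z': q0→∅; now ∅.
The set is empty and remains empty for the remaining 3 symbols.
The final set ∅ contains no accepting state.

No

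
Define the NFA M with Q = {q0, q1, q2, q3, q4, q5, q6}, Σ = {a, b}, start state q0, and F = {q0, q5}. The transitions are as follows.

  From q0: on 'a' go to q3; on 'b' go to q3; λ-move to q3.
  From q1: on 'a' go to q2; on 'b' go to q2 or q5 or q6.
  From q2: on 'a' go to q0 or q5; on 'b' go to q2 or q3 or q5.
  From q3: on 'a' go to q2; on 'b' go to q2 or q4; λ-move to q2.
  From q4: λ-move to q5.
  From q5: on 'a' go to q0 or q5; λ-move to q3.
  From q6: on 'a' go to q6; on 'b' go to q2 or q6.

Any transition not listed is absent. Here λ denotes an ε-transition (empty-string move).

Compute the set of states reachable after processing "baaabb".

{q2, q3, q4, q5}

Start: ε-closure({q0}) = {q0, q2, q3}.
Read 'b': {q0, q2, q3} → {q2, q3, q4, q5}.
Read 'a': {q2, q3, q4, q5} → {q0, q2, q3, q5}.
Read 'a': {q0, q2, q3, q5} → {q0, q2, q3, q5}.
Read 'a': {q0, q2, q3, q5} → {q0, q2, q3, q5}.
Read 'b': {q0, q2, q3, q5} → {q2, q3, q4, q5}.
Read 'b': {q2, q3, q4, q5} → {q2, q3, q4, q5}.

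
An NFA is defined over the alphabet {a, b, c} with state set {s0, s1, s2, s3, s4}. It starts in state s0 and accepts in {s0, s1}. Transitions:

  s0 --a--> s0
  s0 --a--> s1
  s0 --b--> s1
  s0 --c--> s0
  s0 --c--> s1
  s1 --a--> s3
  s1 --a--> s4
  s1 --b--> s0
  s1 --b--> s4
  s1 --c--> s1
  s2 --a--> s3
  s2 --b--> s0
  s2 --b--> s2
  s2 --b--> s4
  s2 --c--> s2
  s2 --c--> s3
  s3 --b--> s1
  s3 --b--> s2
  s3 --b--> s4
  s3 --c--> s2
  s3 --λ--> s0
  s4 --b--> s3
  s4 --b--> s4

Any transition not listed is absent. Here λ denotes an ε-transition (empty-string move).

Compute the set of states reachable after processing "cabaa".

Start in {s0}.
Read 'c': {s0} → {s0, s1}.
Read 'a': {s0, s1} → {s0, s1, s3, s4}.
Read 'b': {s0, s1, s3, s4} → {s0, s1, s2, s3, s4}.
Read 'a': {s0, s1, s2, s3, s4} → {s0, s1, s3, s4}.
Read 'a': {s0, s1, s3, s4} → {s0, s1, s3, s4}.

{s0, s1, s3, s4}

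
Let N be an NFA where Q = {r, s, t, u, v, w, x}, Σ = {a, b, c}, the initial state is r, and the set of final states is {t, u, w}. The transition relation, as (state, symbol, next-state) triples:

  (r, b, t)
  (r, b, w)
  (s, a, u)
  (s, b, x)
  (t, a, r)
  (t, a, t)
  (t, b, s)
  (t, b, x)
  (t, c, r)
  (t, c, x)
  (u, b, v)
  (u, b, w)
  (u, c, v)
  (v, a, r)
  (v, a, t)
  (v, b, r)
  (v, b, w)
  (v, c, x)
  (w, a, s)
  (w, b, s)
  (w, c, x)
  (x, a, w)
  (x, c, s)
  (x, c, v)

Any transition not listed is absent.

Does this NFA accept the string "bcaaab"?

Yes

Start in {r}.
Read 'b': {r} → {t, w}.
Read 'c': {t, w} → {r, x}.
Read 'a': {r, x} → {w}.
Read 'a': {w} → {s}.
Read 'a': {s} → {u}.
Read 'b': {u} → {v, w}.
The final set {v, w} contains the accepting state w.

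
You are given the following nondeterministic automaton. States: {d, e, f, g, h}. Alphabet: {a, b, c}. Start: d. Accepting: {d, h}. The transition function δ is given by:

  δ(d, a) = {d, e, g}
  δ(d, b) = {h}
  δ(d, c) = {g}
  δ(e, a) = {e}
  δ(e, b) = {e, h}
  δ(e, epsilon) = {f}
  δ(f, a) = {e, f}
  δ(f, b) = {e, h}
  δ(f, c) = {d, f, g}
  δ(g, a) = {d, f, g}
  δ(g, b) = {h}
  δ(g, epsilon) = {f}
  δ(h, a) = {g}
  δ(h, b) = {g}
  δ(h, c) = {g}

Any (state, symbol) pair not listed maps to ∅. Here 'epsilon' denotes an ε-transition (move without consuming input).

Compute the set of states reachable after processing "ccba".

Start in {d}.
Read 'c': {d} → {f, g}.
Read 'c': {f, g} → {d, f, g}.
Read 'b': {d, f, g} → {e, f, h}.
Read 'a': {e, f, h} → {e, f, g}.

{e, f, g}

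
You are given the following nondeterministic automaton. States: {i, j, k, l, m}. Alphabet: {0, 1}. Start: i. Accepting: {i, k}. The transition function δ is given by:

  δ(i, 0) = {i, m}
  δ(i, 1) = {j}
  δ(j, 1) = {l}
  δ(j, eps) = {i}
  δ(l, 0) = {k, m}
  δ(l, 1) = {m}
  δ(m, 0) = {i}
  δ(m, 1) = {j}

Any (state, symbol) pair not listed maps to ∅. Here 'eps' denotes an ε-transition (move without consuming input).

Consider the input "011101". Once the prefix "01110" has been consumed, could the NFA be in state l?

No

Start in {i}.
Read '0': i→{i, m}; now {i, m}.
Read '1': i→{j}, m→{j}; union {j}; ε-closure = {i, j}.
Read '1': i→{j}, j→{l}; union {j, l}; ε-closure = {i, j, l}.
Read '1': i→{j}, j→{l}, l→{m}; union {j, l, m}; ε-closure = {i, j, l, m}.
Read '0': i→{i, m}, j→∅, l→{k, m}, m→{i}; now {i, k, m}.
State l is not in {i, k, m}.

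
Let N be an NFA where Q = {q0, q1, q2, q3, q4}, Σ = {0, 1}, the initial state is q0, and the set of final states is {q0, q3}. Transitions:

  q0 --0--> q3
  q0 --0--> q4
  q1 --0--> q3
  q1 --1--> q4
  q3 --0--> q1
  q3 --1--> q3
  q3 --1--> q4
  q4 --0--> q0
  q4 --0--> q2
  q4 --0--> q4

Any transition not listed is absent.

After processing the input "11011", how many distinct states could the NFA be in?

0

Start in {q0}.
Read '1': q0→∅; now ∅.
The set is empty and remains empty for the remaining 4 symbols.
That set has 0 states.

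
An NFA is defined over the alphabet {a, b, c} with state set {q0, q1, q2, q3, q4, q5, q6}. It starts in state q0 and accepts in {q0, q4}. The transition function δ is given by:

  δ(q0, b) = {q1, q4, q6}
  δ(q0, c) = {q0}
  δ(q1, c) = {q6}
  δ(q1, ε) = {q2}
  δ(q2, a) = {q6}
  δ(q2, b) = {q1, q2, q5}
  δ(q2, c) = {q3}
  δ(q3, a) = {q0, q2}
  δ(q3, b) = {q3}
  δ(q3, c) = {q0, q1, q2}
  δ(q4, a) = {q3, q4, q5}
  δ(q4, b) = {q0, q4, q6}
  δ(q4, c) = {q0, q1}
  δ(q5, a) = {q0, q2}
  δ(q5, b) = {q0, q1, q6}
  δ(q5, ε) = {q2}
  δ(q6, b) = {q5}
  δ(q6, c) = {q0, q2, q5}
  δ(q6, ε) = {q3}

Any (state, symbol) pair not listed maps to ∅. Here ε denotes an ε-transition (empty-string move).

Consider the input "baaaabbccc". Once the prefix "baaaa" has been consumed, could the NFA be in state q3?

Yes

Start in {q0}.
Read 'b': {q0} → {q1, q2, q3, q4, q6}.
Read 'a': {q1, q2, q3, q4, q6} → {q0, q2, q3, q4, q5, q6}.
Read 'a': {q0, q2, q3, q4, q5, q6} → {q0, q2, q3, q4, q5, q6}.
Read 'a': {q0, q2, q3, q4, q5, q6} → {q0, q2, q3, q4, q5, q6}.
Read 'a': {q0, q2, q3, q4, q5, q6} → {q0, q2, q3, q4, q5, q6}.
State q3 is in {q0, q2, q3, q4, q5, q6}.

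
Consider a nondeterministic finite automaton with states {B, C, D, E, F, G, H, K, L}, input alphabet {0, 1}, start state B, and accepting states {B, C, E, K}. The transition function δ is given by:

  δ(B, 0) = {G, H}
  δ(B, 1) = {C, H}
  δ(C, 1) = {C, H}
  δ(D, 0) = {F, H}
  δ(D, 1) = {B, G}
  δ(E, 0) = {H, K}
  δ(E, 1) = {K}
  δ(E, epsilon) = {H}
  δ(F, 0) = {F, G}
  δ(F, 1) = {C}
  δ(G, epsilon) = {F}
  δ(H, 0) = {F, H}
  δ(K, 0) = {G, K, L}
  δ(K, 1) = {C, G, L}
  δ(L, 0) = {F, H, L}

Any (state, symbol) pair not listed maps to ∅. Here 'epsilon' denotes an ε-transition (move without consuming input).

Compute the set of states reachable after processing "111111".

Start in {B}.
Read '1': B→{C, H}; now {C, H}.
Read '1': C→{C, H}, H→∅; now {C, H}.
Read '1': C→{C, H}, H→∅; now {C, H}.
Read '1': C→{C, H}, H→∅; now {C, H}.
Read '1': C→{C, H}, H→∅; now {C, H}.
Read '1': C→{C, H}, H→∅; now {C, H}.

{C, H}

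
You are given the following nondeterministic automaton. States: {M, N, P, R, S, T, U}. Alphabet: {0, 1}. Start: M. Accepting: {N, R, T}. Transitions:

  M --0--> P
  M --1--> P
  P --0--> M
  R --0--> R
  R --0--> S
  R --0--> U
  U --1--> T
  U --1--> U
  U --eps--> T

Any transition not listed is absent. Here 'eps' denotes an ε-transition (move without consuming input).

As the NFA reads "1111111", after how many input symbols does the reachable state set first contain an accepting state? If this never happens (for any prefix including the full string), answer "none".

none

Start in {M}.
Read '1': {M} → {P}.
Read '1': {P} → ∅.
The set is empty and remains empty for the remaining 5 symbols.
No reachable set along the way intersects F.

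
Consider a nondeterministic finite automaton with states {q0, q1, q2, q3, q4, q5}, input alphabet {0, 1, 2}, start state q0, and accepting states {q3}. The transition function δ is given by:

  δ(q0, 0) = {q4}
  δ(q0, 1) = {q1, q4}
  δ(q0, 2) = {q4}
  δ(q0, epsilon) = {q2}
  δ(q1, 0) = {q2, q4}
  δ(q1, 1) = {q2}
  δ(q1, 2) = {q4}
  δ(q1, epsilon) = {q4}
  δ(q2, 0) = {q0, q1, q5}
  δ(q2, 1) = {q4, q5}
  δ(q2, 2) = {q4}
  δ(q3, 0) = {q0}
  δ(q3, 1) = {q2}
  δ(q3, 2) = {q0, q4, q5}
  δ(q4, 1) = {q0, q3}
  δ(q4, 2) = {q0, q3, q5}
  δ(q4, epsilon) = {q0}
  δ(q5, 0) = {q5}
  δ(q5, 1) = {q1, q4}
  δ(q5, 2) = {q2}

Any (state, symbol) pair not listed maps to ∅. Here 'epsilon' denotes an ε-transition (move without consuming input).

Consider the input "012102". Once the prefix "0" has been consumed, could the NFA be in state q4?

Yes

Start: ε-closure({q0}) = {q0, q2}.
Read '0': q0→{q4}, q2→{q0, q1, q5}; union {q0, q1, q4, q5}; ε-closure = {q0, q1, q2, q4, q5}.
State q4 is in {q0, q1, q2, q4, q5}.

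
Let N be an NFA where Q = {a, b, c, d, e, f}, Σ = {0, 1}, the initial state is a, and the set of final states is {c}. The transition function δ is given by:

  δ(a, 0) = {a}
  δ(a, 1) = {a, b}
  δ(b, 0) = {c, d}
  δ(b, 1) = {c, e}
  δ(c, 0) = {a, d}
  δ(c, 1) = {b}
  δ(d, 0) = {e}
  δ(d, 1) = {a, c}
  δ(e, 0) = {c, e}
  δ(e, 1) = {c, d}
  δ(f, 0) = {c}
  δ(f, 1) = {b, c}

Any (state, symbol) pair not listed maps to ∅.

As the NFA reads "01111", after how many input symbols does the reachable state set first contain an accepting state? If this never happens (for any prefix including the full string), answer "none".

Start in {a}.
Read '0': a→{a}; now {a}.
Read '1': a→{a, b}; now {a, b}.
Read '1': a→{a, b}, b→{c, e}; now {a, b, c, e}.
None of the earlier sets intersect F, but {a, b, c, e} does.

3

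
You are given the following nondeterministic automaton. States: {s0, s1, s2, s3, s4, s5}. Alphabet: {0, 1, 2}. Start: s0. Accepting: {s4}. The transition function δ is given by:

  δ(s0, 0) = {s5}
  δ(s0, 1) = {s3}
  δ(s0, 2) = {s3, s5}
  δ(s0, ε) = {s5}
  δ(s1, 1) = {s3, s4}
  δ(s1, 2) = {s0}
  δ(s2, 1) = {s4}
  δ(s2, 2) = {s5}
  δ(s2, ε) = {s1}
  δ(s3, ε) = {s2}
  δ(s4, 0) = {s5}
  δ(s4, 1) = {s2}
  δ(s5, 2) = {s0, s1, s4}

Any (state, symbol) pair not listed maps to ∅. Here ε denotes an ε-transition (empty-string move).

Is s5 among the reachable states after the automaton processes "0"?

Start: ε-closure({s0}) = {s0, s5}.
Read '0': s0→{s5}, s5→∅; now {s5}.
State s5 is in {s5}.

Yes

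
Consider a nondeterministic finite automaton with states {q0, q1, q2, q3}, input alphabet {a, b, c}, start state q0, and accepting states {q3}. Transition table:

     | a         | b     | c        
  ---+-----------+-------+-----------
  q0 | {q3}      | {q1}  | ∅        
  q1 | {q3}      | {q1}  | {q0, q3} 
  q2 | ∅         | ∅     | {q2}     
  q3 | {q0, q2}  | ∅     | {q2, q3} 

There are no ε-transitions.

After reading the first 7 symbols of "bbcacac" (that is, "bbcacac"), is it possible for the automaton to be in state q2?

Yes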